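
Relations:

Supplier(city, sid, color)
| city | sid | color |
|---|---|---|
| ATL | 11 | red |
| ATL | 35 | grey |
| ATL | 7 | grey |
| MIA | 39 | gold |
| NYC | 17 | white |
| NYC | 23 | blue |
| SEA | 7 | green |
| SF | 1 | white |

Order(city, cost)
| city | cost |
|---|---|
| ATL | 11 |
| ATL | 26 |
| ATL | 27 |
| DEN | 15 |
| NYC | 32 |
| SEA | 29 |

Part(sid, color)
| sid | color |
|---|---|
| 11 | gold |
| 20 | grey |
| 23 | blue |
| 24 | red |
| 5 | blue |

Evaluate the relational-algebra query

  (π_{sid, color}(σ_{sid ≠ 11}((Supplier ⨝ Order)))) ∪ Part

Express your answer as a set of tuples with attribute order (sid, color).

Joining Supplier and Order on city yields {(ATL, 11, red, 11), (ATL, 11, red, 26), (ATL, 11, red, 27), (ATL, 35, grey, 11), (ATL, 35, grey, 26), (ATL, 35, grey, 27), (ATL, 7, grey, 11), (ATL, 7, grey, 26), (ATL, 7, grey, 27), (NYC, 17, white, 32), (NYC, 23, blue, 32), (SEA, 7, green, 29)}.
σ[sid ≠ 11]: keep tuples satisfying sid ≠ 11 → {(ATL, 35, grey, 11), (ATL, 35, grey, 26), (ATL, 35, grey, 27), (ATL, 7, grey, 11), (ATL, 7, grey, 26), (ATL, 7, grey, 27), (NYC, 17, white, 32), (NYC, 23, blue, 32), (SEA, 7, green, 29)}
Keep only column(s) sid, color (4 duplicate(s) eliminated): {(17, white), (23, blue), (35, grey), (7, green), (7, grey)}
Taking the union: {(11, gold), (17, white), (20, grey), (23, blue), (24, red), (35, grey), (5, blue), (7, green), (7, grey)}

{(11, gold), (17, white), (20, grey), (23, blue), (24, red), (35, grey), (5, blue), (7, green), (7, grey)}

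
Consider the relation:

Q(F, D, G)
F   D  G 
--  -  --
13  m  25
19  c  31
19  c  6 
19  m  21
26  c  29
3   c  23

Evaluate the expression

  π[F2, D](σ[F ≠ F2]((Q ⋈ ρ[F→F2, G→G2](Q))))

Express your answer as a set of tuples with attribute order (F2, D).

ρ[F→F2, G→G2]: schema becomes (F2, D, G2); tuples unchanged.
Joining Q and ρ[F→F2, G→G2](Q) on D yields {(13, m, 25, 13, 25), (13, m, 25, 19, 21), (19, c, 31, 19, 31), (19, c, 31, 19, 6), (19, c, 31, 26, 29), (19, c, 31, 3, 23), (19, c, 6, 19, 31), (19, c, 6, 19, 6), (19, c, 6, 26, 29), (19, c, 6, 3, 23), (19, m, 21, 13, 25), (19, m, 21, 19, 21), (26, c, 29, 19, 31), (26, c, 29, 19, 6), (26, c, 29, 26, 29), (26, c, 29, 3, 23), (3, c, 23, 19, 31), (3, c, 23, 19, 6), (3, c, 23, 26, 29), (3, c, 23, 3, 23)}.
Selection F ≠ F2: {(13, m, 25, 19, 21), (19, c, 31, 26, 29), (19, c, 31, 3, 23), (19, c, 6, 26, 29), (19, c, 6, 3, 23), (19, m, 21, 13, 25), (26, c, 29, 19, 31), (26, c, 29, 19, 6), (26, c, 29, 3, 23), (3, c, 23, 19, 31), (3, c, 23, 19, 6), (3, c, 23, 26, 29)}
Keep only column(s) F2, D (7 duplicate(s) eliminated): {(13, m), (19, c), (19, m), (26, c), (3, c)}

{(13, m), (19, c), (19, m), (26, c), (3, c)}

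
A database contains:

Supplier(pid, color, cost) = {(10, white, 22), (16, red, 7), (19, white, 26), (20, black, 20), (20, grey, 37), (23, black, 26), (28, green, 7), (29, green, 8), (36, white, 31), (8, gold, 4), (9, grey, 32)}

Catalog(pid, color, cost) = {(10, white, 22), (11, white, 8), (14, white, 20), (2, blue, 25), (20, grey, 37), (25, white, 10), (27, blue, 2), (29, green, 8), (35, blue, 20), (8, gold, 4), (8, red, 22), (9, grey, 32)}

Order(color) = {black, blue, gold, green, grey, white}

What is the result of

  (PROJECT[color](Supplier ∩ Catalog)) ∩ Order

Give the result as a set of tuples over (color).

Taking the intersection: {(10, white, 22), (20, grey, 37), (29, green, 8), (8, gold, 4), (9, grey, 32)}
Projecting to color (1 duplicate(s) eliminated): {gold, green, grey, white}
Taking the intersection: {gold, green, grey, white}

{gold, green, grey, white}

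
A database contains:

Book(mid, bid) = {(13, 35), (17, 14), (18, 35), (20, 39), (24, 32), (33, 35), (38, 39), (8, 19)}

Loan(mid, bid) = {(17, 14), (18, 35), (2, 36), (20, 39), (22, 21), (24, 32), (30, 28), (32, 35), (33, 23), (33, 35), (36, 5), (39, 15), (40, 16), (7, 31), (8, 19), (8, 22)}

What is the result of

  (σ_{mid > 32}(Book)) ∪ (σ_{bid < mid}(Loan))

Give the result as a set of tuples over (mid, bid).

Filtering on mid > 32 leaves {(33, 35), (38, 39)}.
Filtering on bid < mid leaves {(17, 14), (22, 21), (30, 28), (33, 23), (36, 5), (39, 15), (40, 16)}.
Set union of the two operands is {(17, 14), (22, 21), (30, 28), (33, 23), (33, 35), (36, 5), (38, 39), (39, 15), (40, 16)}.

{(17, 14), (22, 21), (30, 28), (33, 23), (33, 35), (36, 5), (38, 39), (39, 15), (40, 16)}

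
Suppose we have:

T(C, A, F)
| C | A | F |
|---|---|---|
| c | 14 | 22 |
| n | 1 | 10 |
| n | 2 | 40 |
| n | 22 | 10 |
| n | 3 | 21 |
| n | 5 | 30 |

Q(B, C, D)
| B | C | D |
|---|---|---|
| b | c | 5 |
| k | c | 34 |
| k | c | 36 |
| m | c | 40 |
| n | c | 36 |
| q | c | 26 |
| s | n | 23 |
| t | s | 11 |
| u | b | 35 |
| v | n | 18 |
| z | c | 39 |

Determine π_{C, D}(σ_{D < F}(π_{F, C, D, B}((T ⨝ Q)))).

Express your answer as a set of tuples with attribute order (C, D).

{(c, 5), (n, 18), (n, 23)}

Natural join on C: {(c, 14, 22, b, 5), (c, 14, 22, k, 34), (c, 14, 22, k, 36), (c, 14, 22, m, 40), (c, 14, 22, n, 36), (c, 14, 22, q, 26), (c, 14, 22, z, 39), (n, 1, 10, s, 23), (n, 1, 10, v, 18), (n, 2, 40, s, 23), (n, 2, 40, v, 18), (n, 22, 10, s, 23), (n, 22, 10, v, 18), (n, 3, 21, s, 23), (n, 3, 21, v, 18), (n, 5, 30, s, 23), (n, 5, 30, v, 18)}
Projecting to F, C, D, B (2 duplicate(s) eliminated): {(10, n, 18, v), (10, n, 23, s), (21, n, 18, v), (21, n, 23, s), (22, c, 26, q), (22, c, 34, k), (22, c, 36, k), (22, c, 36, n), (22, c, 39, z), (22, c, 40, m), (22, c, 5, b), (30, n, 18, v), (30, n, 23, s), (40, n, 18, v), (40, n, 23, s)}
σ[D < F]: keep tuples satisfying D < F → {(21, n, 18, v), (22, c, 5, b), (30, n, 18, v), (30, n, 23, s), (40, n, 18, v), (40, n, 23, s)}
Projecting to C, D (3 duplicate(s) eliminated): {(c, 5), (n, 18), (n, 23)}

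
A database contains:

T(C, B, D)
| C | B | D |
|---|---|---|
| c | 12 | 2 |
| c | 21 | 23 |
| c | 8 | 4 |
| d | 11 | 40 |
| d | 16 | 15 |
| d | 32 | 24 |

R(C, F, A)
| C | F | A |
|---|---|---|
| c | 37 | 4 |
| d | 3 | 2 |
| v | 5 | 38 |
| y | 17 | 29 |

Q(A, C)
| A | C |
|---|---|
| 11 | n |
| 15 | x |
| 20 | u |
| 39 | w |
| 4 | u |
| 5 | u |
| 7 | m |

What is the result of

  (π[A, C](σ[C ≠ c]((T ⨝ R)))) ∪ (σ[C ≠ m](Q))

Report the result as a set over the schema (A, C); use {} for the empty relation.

{(11, n), (15, x), (2, d), (20, u), (39, w), (4, u), (5, u)}

T ⋈ R (natural join on C): {(c, 12, 2, 37, 4), (c, 21, 23, 37, 4), (c, 8, 4, 37, 4), (d, 11, 40, 3, 2), (d, 16, 15, 3, 2), (d, 32, 24, 3, 2)}
Apply σ_{C ≠ c}; surviving tuples: {(d, 11, 40, 3, 2), (d, 16, 15, 3, 2), (d, 32, 24, 3, 2)}
Projecting to A, C (2 duplicate(s) eliminated): {(2, d)}
Apply σ_{C ≠ m}; surviving tuples: {(11, n), (15, x), (20, u), (39, w), (4, u), (5, u)}
Taking the union: {(11, n), (15, x), (2, d), (20, u), (39, w), (4, u), (5, u)}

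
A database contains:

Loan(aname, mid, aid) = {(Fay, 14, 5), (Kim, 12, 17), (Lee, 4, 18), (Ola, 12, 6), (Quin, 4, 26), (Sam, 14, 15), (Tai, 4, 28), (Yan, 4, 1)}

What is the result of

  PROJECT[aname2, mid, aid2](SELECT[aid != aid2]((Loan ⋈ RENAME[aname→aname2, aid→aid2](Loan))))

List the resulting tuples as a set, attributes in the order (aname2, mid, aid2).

{(Fay, 14, 5), (Kim, 12, 17), (Lee, 4, 18), (Ola, 12, 6), (Quin, 4, 26), (Sam, 14, 15), (Tai, 4, 28), (Yan, 4, 1)}

ρ[aname→aname2, aid→aid2]: schema becomes (aname2, mid, aid2); tuples unchanged.
Natural join on mid: {(Fay, 14, 5, Fay, 5), (Fay, 14, 5, Sam, 15), (Kim, 12, 17, Kim, 17), (Kim, 12, 17, Ola, 6), (Lee, 4, 18, Lee, 18), (Lee, 4, 18, Quin, 26), (Lee, 4, 18, Tai, 28), (Lee, 4, 18, Yan, 1), (Ola, 12, 6, Kim, 17), (Ola, 12, 6, Ola, 6), (Quin, 4, 26, Lee, 18), (Quin, 4, 26, Quin, 26), (Quin, 4, 26, Tai, 28), (Quin, 4, 26, Yan, 1), (Sam, 14, 15, Fay, 5), (Sam, 14, 15, Sam, 15), (Tai, 4, 28, Lee, 18), (Tai, 4, 28, Quin, 26), (Tai, 4, 28, Tai, 28), (Tai, 4, 28, Yan, 1), (Yan, 4, 1, Lee, 18), (Yan, 4, 1, Quin, 26), (Yan, 4, 1, Tai, 28), (Yan, 4, 1, Yan, 1)}
Selection aid != aid2: {(Fay, 14, 5, Sam, 15), (Kim, 12, 17, Ola, 6), (Lee, 4, 18, Quin, 26), (Lee, 4, 18, Tai, 28), (Lee, 4, 18, Yan, 1), (Ola, 12, 6, Kim, 17), (Quin, 4, 26, Lee, 18), (Quin, 4, 26, Tai, 28), (Quin, 4, 26, Yan, 1), (Sam, 14, 15, Fay, 5), (Tai, 4, 28, Lee, 18), (Tai, 4, 28, Quin, 26), (Tai, 4, 28, Yan, 1), (Yan, 4, 1, Lee, 18), (Yan, 4, 1, Quin, 26), (Yan, 4, 1, Tai, 28)}
π[aname2, mid, aid2]: project onto (aname2, mid, aid2) (8 duplicate(s) eliminated) → {(Fay, 14, 5), (Kim, 12, 17), (Lee, 4, 18), (Ola, 12, 6), (Quin, 4, 26), (Sam, 14, 15), (Tai, 4, 28), (Yan, 4, 1)}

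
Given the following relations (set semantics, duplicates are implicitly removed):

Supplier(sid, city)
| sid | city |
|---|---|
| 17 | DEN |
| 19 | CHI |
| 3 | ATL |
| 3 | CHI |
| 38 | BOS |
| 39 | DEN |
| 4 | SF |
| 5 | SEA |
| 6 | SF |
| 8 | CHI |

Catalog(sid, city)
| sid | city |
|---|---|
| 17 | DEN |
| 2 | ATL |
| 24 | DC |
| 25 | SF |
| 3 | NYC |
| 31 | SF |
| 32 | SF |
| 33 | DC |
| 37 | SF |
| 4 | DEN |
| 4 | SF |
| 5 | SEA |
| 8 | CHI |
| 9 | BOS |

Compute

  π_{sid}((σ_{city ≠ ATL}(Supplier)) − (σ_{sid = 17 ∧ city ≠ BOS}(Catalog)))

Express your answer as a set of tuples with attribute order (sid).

{19, 3, 38, 39, 4, 5, 6, 8}

Selection city ≠ ATL: {(17, DEN), (19, CHI), (3, CHI), (38, BOS), (39, DEN), (4, SF), (5, SEA), (6, SF), (8, CHI)}
Selection sid = 17 ∧ city ≠ BOS: {(17, DEN)}
Difference: {(17, DEN), (19, CHI), (3, CHI), (38, BOS), (39, DEN), (4, SF), (5, SEA), (6, SF), (8, CHI)} with {(17, DEN)} → {(19, CHI), (3, CHI), (38, BOS), (39, DEN), (4, SF), (5, SEA), (6, SF), (8, CHI)}
π_{sid} gives {19, 3, 38, 39, 4, 5, 6, 8}.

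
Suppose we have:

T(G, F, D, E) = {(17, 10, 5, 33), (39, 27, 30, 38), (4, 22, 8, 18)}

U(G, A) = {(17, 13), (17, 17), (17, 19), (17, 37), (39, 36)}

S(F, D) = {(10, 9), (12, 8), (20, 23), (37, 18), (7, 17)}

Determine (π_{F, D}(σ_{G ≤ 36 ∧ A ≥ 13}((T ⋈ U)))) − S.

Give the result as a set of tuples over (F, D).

Joining T and U on G yields {(17, 10, 5, 33, 13), (17, 10, 5, 33, 17), (17, 10, 5, 33, 19), (17, 10, 5, 33, 37), (39, 27, 30, 38, 36)}.
Selection G ≤ 36 ∧ A ≥ 13: {(17, 10, 5, 33, 13), (17, 10, 5, 33, 17), (17, 10, 5, 33, 19), (17, 10, 5, 33, 37)}
Keep only column(s) F, D (3 duplicate(s) eliminated): {(10, 5)}
Set difference of the two operands is {(10, 5)}.

{(10, 5)}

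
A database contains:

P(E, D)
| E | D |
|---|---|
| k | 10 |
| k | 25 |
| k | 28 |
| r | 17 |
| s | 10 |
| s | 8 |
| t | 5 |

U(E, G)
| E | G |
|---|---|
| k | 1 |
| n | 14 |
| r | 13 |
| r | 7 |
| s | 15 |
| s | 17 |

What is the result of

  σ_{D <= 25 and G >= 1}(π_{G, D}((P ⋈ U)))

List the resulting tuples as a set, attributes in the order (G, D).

P ⋈ U (natural join on E): {(k, 10, 1), (k, 25, 1), (k, 28, 1), (r, 17, 13), (r, 17, 7), (s, 10, 15), (s, 10, 17), (s, 8, 15), (s, 8, 17)}
π[G, D]: project onto (G, D) → {(1, 10), (1, 25), (1, 28), (13, 17), (15, 10), (15, 8), (17, 10), (17, 8), (7, 17)}
Apply σ_{D <= 25 and G >= 1}; surviving tuples: {(1, 10), (1, 25), (13, 17), (15, 10), (15, 8), (17, 10), (17, 8), (7, 17)}

{(1, 10), (1, 25), (13, 17), (15, 10), (15, 8), (17, 10), (17, 8), (7, 17)}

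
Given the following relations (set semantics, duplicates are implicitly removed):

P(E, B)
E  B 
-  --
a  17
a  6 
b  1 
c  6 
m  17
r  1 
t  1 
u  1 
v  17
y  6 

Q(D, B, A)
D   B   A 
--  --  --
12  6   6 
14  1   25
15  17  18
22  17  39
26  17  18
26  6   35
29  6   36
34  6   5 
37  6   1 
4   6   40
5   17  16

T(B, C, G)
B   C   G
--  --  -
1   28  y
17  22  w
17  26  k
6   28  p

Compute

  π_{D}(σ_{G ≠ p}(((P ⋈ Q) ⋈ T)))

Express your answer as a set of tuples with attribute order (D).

Natural join on B: {(a, 17, 15, 18), (a, 17, 22, 39), (a, 17, 26, 18), (a, 17, 5, 16), (a, 6, 12, 6), (a, 6, 26, 35), (a, 6, 29, 36), (a, 6, 34, 5), (a, 6, 37, 1), (a, 6, 4, 40), (b, 1, 14, 25), (c, 6, 12, 6), (c, 6, 26, 35), (c, 6, 29, 36), (c, 6, 34, 5), (c, 6, 37, 1), (c, 6, 4, 40), (m, 17, 15, 18), (m, 17, 22, 39), (m, 17, 26, 18), (m, 17, 5, 16), (r, 1, 14, 25), (t, 1, 14, 25), (u, 1, 14, 25), (v, 17, 15, 18), (v, 17, 22, 39), (v, 17, 26, 18), (v, 17, 5, 16), (y, 6, 12, 6), (y, 6, 26, 35), (y, 6, 29, 36), (y, 6, 34, 5), (y, 6, 37, 1), (y, 6, 4, 40)}
Natural join on B: {(a, 17, 15, 18, 22, w), (a, 17, 15, 18, 26, k), (a, 17, 22, 39, 22, w), (a, 17, 22, 39, 26, k), (a, 17, 26, 18, 22, w), (a, 17, 26, 18, 26, k), (a, 17, 5, 16, 22, w), (a, 17, 5, 16, 26, k), (a, 6, 12, 6, 28, p), (a, 6, 26, 35, 28, p), (a, 6, 29, 36, 28, p), (a, 6, 34, 5, 28, p), (a, 6, 37, 1, 28, p), (a, 6, 4, 40, 28, p), (b, 1, 14, 25, 28, y), (c, 6, 12, 6, 28, p), (c, 6, 26, 35, 28, p), (c, 6, 29, 36, 28, p), (c, 6, 34, 5, 28, p), (c, 6, 37, 1, 28, p), (c, 6, 4, 40, 28, p), (m, 17, 15, 18, 22, w), (m, 17, 15, 18, 26, k), (m, 17, 22, 39, 22, w), (m, 17, 22, 39, 26, k), (m, 17, 26, 18, 22, w), (m, 17, 26, 18, 26, k), (m, 17, 5, 16, 22, w), (m, 17, 5, 16, 26, k), (r, 1, 14, 25, 28, y), (t, 1, 14, 25, 28, y), (u, 1, 14, 25, 28, y), (v, 17, 15, 18, 22, w), (v, 17, 15, 18, 26, k), (v, 17, 22, 39, 22, w), (v, 17, 22, 39, 26, k), (v, 17, 26, 18, 22, w), (v, 17, 26, 18, 26, k), (v, 17, 5, 16, 22, w), (v, 17, 5, 16, 26, k), (y, 6, 12, 6, 28, p), (y, 6, 26, 35, 28, p), (y, 6, 29, 36, 28, p), (y, 6, 34, 5, 28, p), (y, 6, 37, 1, 28, p), (y, 6, 4, 40, 28, p)}
σ[G ≠ p]: keep tuples satisfying G ≠ p → {(a, 17, 15, 18, 22, w), (a, 17, 15, 18, 26, k), (a, 17, 22, 39, 22, w), (a, 17, 22, 39, 26, k), (a, 17, 26, 18, 22, w), (a, 17, 26, 18, 26, k), (a, 17, 5, 16, 22, w), (a, 17, 5, 16, 26, k), (b, 1, 14, 25, 28, y), (m, 17, 15, 18, 22, w), (m, 17, 15, 18, 26, k), (m, 17, 22, 39, 22, w), (m, 17, 22, 39, 26, k), (m, 17, 26, 18, 22, w), (m, 17, 26, 18, 26, k), (m, 17, 5, 16, 22, w), (m, 17, 5, 16, 26, k), (r, 1, 14, 25, 28, y), (t, 1, 14, 25, 28, y), (u, 1, 14, 25, 28, y), (v, 17, 15, 18, 22, w), (v, 17, 15, 18, 26, k), (v, 17, 22, 39, 22, w), (v, 17, 22, 39, 26, k), (v, 17, 26, 18, 22, w), (v, 17, 26, 18, 26, k), (v, 17, 5, 16, 22, w), (v, 17, 5, 16, 26, k)}
π_{D} gives {14, 15, 22, 26, 5} (23 duplicate(s) eliminated).

{14, 15, 22, 26, 5}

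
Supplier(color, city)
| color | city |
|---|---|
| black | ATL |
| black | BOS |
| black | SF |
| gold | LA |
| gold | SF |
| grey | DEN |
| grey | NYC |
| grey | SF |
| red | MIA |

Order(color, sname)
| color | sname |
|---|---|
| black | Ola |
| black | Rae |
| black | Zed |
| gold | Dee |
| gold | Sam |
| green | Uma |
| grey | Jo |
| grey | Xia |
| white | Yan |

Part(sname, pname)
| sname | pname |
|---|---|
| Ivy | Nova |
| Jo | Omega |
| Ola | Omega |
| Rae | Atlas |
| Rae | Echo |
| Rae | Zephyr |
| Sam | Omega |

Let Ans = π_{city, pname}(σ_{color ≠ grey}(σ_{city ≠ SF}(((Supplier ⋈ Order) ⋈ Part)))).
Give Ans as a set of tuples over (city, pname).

{(ATL, Atlas), (ATL, Echo), (ATL, Omega), (ATL, Zephyr), (BOS, Atlas), (BOS, Echo), (BOS, Omega), (BOS, Zephyr), (LA, Omega)}

Natural join on color: {(black, ATL, Ola), (black, ATL, Rae), (black, ATL, Zed), (black, BOS, Ola), (black, BOS, Rae), (black, BOS, Zed), (black, SF, Ola), (black, SF, Rae), (black, SF, Zed), (gold, LA, Dee), (gold, LA, Sam), (gold, SF, Dee), (gold, SF, Sam), (grey, DEN, Jo), (grey, DEN, Xia), (grey, NYC, Jo), (grey, NYC, Xia), (grey, SF, Jo), (grey, SF, Xia)}
Natural join on sname: {(black, ATL, Ola, Omega), (black, ATL, Rae, Atlas), (black, ATL, Rae, Echo), (black, ATL, Rae, Zephyr), (black, BOS, Ola, Omega), (black, BOS, Rae, Atlas), (black, BOS, Rae, Echo), (black, BOS, Rae, Zephyr), (black, SF, Ola, Omega), (black, SF, Rae, Atlas), (black, SF, Rae, Echo), (black, SF, Rae, Zephyr), (gold, LA, Sam, Omega), (gold, SF, Sam, Omega), (grey, DEN, Jo, Omega), (grey, NYC, Jo, Omega), (grey, SF, Jo, Omega)}
Apply σ_{city ≠ SF}; surviving tuples: {(black, ATL, Ola, Omega), (black, ATL, Rae, Atlas), (black, ATL, Rae, Echo), (black, ATL, Rae, Zephyr), (black, BOS, Ola, Omega), (black, BOS, Rae, Atlas), (black, BOS, Rae, Echo), (black, BOS, Rae, Zephyr), (gold, LA, Sam, Omega), (grey, DEN, Jo, Omega), (grey, NYC, Jo, Omega)}
Apply σ_{color ≠ grey}; surviving tuples: {(black, ATL, Ola, Omega), (black, ATL, Rae, Atlas), (black, ATL, Rae, Echo), (black, ATL, Rae, Zephyr), (black, BOS, Ola, Omega), (black, BOS, Rae, Atlas), (black, BOS, Rae, Echo), (black, BOS, Rae, Zephyr), (gold, LA, Sam, Omega)}
π_{city, pname} gives {(ATL, Atlas), (ATL, Echo), (ATL, Omega), (ATL, Zephyr), (BOS, Atlas), (BOS, Echo), (BOS, Omega), (BOS, Zephyr), (LA, Omega)}.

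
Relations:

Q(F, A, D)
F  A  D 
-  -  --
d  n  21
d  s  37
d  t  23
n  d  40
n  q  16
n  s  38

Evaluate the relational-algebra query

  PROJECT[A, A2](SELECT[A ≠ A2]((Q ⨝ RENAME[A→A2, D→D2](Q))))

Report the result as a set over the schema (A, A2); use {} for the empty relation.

ρ[A→A2, D→D2]: schema becomes (F, A2, D2); tuples unchanged.
Q ⋈ RENAME[A→A2, D→D2](Q) (natural join on F): {(d, n, 21, n, 21), (d, n, 21, s, 37), (d, n, 21, t, 23), (d, s, 37, n, 21), (d, s, 37, s, 37), (d, s, 37, t, 23), (d, t, 23, n, 21), (d, t, 23, s, 37), (d, t, 23, t, 23), (n, d, 40, d, 40), (n, d, 40, q, 16), (n, d, 40, s, 38), (n, q, 16, d, 40), (n, q, 16, q, 16), (n, q, 16, s, 38), (n, s, 38, d, 40), (n, s, 38, q, 16), (n, s, 38, s, 38)}
Selection A ≠ A2: {(d, n, 21, s, 37), (d, n, 21, t, 23), (d, s, 37, n, 21), (d, s, 37, t, 23), (d, t, 23, n, 21), (d, t, 23, s, 37), (n, d, 40, q, 16), (n, d, 40, s, 38), (n, q, 16, d, 40), (n, q, 16, s, 38), (n, s, 38, d, 40), (n, s, 38, q, 16)}
Projecting to A, A2: {(d, q), (d, s), (n, s), (n, t), (q, d), (q, s), (s, d), (s, n), (s, q), (s, t), (t, n), (t, s)}

{(d, q), (d, s), (n, s), (n, t), (q, d), (q, s), (s, d), (s, n), (s, q), (s, t), (t, n), (t, s)}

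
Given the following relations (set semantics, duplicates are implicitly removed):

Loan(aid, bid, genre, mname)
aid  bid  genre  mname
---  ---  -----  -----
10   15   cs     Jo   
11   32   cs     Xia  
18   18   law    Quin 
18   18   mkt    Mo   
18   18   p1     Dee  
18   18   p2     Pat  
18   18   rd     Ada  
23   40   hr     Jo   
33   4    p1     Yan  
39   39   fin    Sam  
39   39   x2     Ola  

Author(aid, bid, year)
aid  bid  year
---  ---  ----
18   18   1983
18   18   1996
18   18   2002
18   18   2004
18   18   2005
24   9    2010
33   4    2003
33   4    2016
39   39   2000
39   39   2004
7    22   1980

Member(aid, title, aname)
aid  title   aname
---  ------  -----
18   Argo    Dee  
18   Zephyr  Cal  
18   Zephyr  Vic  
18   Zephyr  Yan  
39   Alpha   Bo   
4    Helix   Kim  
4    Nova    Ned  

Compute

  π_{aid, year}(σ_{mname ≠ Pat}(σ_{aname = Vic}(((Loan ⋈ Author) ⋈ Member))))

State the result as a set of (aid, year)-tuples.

{(18, 1983), (18, 1996), (18, 2002), (18, 2004), (18, 2005)}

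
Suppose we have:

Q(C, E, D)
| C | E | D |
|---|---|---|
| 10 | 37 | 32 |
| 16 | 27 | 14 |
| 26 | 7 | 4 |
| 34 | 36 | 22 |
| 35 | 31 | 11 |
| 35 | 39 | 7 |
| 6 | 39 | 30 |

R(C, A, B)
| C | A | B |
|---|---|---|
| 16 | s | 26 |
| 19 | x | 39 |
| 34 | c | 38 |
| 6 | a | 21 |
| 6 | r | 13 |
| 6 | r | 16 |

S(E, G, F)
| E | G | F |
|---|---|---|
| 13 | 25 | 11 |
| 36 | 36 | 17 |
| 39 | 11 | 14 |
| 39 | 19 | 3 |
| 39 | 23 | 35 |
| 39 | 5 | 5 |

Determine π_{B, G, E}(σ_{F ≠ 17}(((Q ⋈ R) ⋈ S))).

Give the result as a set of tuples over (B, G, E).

{(13, 11, 39), (13, 19, 39), (13, 23, 39), (13, 5, 39), (16, 11, 39), (16, 19, 39), (16, 23, 39), (16, 5, 39), (21, 11, 39), (21, 19, 39), (21, 23, 39), (21, 5, 39)}

Q ⋈ R (natural join on C): {(16, 27, 14, s, 26), (34, 36, 22, c, 38), (6, 39, 30, a, 21), (6, 39, 30, r, 13), (6, 39, 30, r, 16)}
(Q ⋈ R) ⋈ S (natural join on E): {(34, 36, 22, c, 38, 36, 17), (6, 39, 30, a, 21, 11, 14), (6, 39, 30, a, 21, 19, 3), (6, 39, 30, a, 21, 23, 35), (6, 39, 30, a, 21, 5, 5), (6, 39, 30, r, 13, 11, 14), (6, 39, 30, r, 13, 19, 3), (6, 39, 30, r, 13, 23, 35), (6, 39, 30, r, 13, 5, 5), (6, 39, 30, r, 16, 11, 14), (6, 39, 30, r, 16, 19, 3), (6, 39, 30, r, 16, 23, 35), (6, 39, 30, r, 16, 5, 5)}
Selection F ≠ 17: {(6, 39, 30, a, 21, 11, 14), (6, 39, 30, a, 21, 19, 3), (6, 39, 30, a, 21, 23, 35), (6, 39, 30, a, 21, 5, 5), (6, 39, 30, r, 13, 11, 14), (6, 39, 30, r, 13, 19, 3), (6, 39, 30, r, 13, 23, 35), (6, 39, 30, r, 13, 5, 5), (6, 39, 30, r, 16, 11, 14), (6, 39, 30, r, 16, 19, 3), (6, 39, 30, r, 16, 23, 35), (6, 39, 30, r, 16, 5, 5)}
π_{B, G, E} gives {(13, 11, 39), (13, 19, 39), (13, 23, 39), (13, 5, 39), (16, 11, 39), (16, 19, 39), (16, 23, 39), (16, 5, 39), (21, 11, 39), (21, 19, 39), (21, 23, 39), (21, 5, 39)}.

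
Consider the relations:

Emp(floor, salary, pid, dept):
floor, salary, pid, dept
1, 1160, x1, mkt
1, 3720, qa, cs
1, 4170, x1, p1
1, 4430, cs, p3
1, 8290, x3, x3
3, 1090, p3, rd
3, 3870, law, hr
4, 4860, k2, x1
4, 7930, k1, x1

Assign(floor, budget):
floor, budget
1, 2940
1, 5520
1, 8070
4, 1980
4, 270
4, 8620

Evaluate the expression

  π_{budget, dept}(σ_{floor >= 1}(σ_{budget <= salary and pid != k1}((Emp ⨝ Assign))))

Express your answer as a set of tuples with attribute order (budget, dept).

Emp ⋈ Assign (natural join on floor): {(1, 1160, x1, mkt, 2940), (1, 1160, x1, mkt, 5520), (1, 1160, x1, mkt, 8070), (1, 3720, qa, cs, 2940), (1, 3720, qa, cs, 5520), (1, 3720, qa, cs, 8070), (1, 4170, x1, p1, 2940), (1, 4170, x1, p1, 5520), (1, 4170, x1, p1, 8070), (1, 4430, cs, p3, 2940), (1, 4430, cs, p3, 5520), (1, 4430, cs, p3, 8070), (1, 8290, x3, x3, 2940), (1, 8290, x3, x3, 5520), (1, 8290, x3, x3, 8070), (4, 4860, k2, x1, 1980), (4, 4860, k2, x1, 270), (4, 4860, k2, x1, 8620), (4, 7930, k1, x1, 1980), (4, 7930, k1, x1, 270), (4, 7930, k1, x1, 8620)}
σ[budget <= salary and pid != k1]: keep tuples satisfying budget <= salary and pid != k1 → {(1, 3720, qa, cs, 2940), (1, 4170, x1, p1, 2940), (1, 4430, cs, p3, 2940), (1, 8290, x3, x3, 2940), (1, 8290, x3, x3, 5520), (1, 8290, x3, x3, 8070), (4, 4860, k2, x1, 1980), (4, 4860, k2, x1, 270)}
σ[floor >= 1]: keep tuples satisfying floor >= 1 → {(1, 3720, qa, cs, 2940), (1, 4170, x1, p1, 2940), (1, 4430, cs, p3, 2940), (1, 8290, x3, x3, 2940), (1, 8290, x3, x3, 5520), (1, 8290, x3, x3, 8070), (4, 4860, k2, x1, 1980), (4, 4860, k2, x1, 270)}
Keep only column(s) budget, dept: {(1980, x1), (270, x1), (2940, cs), (2940, p1), (2940, p3), (2940, x3), (5520, x3), (8070, x3)}

{(1980, x1), (270, x1), (2940, cs), (2940, p1), (2940, p3), (2940, x3), (5520, x3), (8070, x3)}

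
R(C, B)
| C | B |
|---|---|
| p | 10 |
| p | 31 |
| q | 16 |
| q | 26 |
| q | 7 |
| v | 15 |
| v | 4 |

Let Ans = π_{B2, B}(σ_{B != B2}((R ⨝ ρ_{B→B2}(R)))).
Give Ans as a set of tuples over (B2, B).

{(10, 31), (15, 4), (16, 26), (16, 7), (26, 16), (26, 7), (31, 10), (4, 15), (7, 16), (7, 26)}

ρ[B→B2]: schema becomes (C, B2); tuples unchanged.
Natural join on C: {(p, 10, 10), (p, 10, 31), (p, 31, 10), (p, 31, 31), (q, 16, 16), (q, 16, 26), (q, 16, 7), (q, 26, 16), (q, 26, 26), (q, 26, 7), (q, 7, 16), (q, 7, 26), (q, 7, 7), (v, 15, 15), (v, 15, 4), (v, 4, 15), (v, 4, 4)}
σ[B != B2]: keep tuples satisfying B != B2 → {(p, 10, 31), (p, 31, 10), (q, 16, 26), (q, 16, 7), (q, 26, 16), (q, 26, 7), (q, 7, 16), (q, 7, 26), (v, 15, 4), (v, 4, 15)}
Keep only column(s) B2, B: {(10, 31), (15, 4), (16, 26), (16, 7), (26, 16), (26, 7), (31, 10), (4, 15), (7, 16), (7, 26)}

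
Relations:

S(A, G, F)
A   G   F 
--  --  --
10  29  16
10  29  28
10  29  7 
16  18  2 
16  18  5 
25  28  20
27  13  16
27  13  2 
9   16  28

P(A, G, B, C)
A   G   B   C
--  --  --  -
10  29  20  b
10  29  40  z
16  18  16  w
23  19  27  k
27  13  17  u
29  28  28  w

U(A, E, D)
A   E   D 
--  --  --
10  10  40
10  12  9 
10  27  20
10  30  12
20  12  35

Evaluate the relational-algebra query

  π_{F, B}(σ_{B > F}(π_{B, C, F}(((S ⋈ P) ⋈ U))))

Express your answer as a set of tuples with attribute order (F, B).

Joining S and P on A, G yields {(10, 29, 16, 20, b), (10, 29, 16, 40, z), (10, 29, 28, 20, b), (10, 29, 28, 40, z), (10, 29, 7, 20, b), (10, 29, 7, 40, z), (16, 18, 2, 16, w), (16, 18, 5, 16, w), (27, 13, 16, 17, u), (27, 13, 2, 17, u)}.
Joining (S ⋈ P) and U on A yields {(10, 29, 16, 20, b, 10, 40), (10, 29, 16, 20, b, 12, 9), (10, 29, 16, 20, b, 27, 20), (10, 29, 16, 20, b, 30, 12), (10, 29, 16, 40, z, 10, 40), (10, 29, 16, 40, z, 12, 9), (10, 29, 16, 40, z, 27, 20), (10, 29, 16, 40, z, 30, 12), (10, 29, 28, 20, b, 10, 40), (10, 29, 28, 20, b, 12, 9), (10, 29, 28, 20, b, 27, 20), (10, 29, 28, 20, b, 30, 12), (10, 29, 28, 40, z, 10, 40), (10, 29, 28, 40, z, 12, 9), (10, 29, 28, 40, z, 27, 20), (10, 29, 28, 40, z, 30, 12), (10, 29, 7, 20, b, 10, 40), (10, 29, 7, 20, b, 12, 9), (10, 29, 7, 20, b, 27, 20), (10, 29, 7, 20, b, 30, 12), (10, 29, 7, 40, z, 10, 40), (10, 29, 7, 40, z, 12, 9), (10, 29, 7, 40, z, 27, 20), (10, 29, 7, 40, z, 30, 12)}.
Keep only column(s) B, C, F (18 duplicate(s) eliminated): {(20, b, 16), (20, b, 28), (20, b, 7), (40, z, 16), (40, z, 28), (40, z, 7)}
Selection B > F: {(20, b, 16), (20, b, 7), (40, z, 16), (40, z, 28), (40, z, 7)}
Keep only column(s) F, B: {(16, 20), (16, 40), (28, 40), (7, 20), (7, 40)}

{(16, 20), (16, 40), (28, 40), (7, 20), (7, 40)}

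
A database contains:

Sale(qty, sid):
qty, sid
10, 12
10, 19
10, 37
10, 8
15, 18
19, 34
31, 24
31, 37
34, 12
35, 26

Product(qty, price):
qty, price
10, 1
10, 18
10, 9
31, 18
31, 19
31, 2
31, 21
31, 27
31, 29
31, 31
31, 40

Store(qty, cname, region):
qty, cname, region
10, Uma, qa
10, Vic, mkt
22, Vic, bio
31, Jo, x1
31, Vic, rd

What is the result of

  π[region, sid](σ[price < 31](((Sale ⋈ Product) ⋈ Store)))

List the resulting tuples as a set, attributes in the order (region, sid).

Joining Sale and Product on qty yields {(10, 12, 1), (10, 12, 18), (10, 12, 9), (10, 19, 1), (10, 19, 18), (10, 19, 9), (10, 37, 1), (10, 37, 18), (10, 37, 9), (10, 8, 1), (10, 8, 18), (10, 8, 9), (31, 24, 18), (31, 24, 19), (31, 24, 2), (31, 24, 21), (31, 24, 27), (31, 24, 29), (31, 24, 31), (31, 24, 40), (31, 37, 18), (31, 37, 19), (31, 37, 2), (31, 37, 21), (31, 37, 27), (31, 37, 29), (31, 37, 31), (31, 37, 40)}.
Joining (Sale ⋈ Product) and Store on qty yields {(10, 12, 1, Uma, qa), (10, 12, 1, Vic, mkt), (10, 12, 18, Uma, qa), (10, 12, 18, Vic, mkt), (10, 12, 9, Uma, qa), (10, 12, 9, Vic, mkt), (10, 19, 1, Uma, qa), (10, 19, 1, Vic, mkt), (10, 19, 18, Uma, qa), (10, 19, 18, Vic, mkt), (10, 19, 9, Uma, qa), (10, 19, 9, Vic, mkt), (10, 37, 1, Uma, qa), (10, 37, 1, Vic, mkt), (10, 37, 18, Uma, qa), (10, 37, 18, Vic, mkt), (10, 37, 9, Uma, qa), (10, 37, 9, Vic, mkt), (10, 8, 1, Uma, qa), (10, 8, 1, Vic, mkt), (10, 8, 18, Uma, qa), (10, 8, 18, Vic, mkt), (10, 8, 9, Uma, qa), (10, 8, 9, Vic, mkt), (31, 24, 18, Jo, x1), (31, 24, 18, Vic, rd), (31, 24, 19, Jo, x1), (31, 24, 19, Vic, rd), (31, 24, 2, Jo, x1), (31, 24, 2, Vic, rd), (31, 24, 21, Jo, x1), (31, 24, 21, Vic, rd), (31, 24, 27, Jo, x1), (31, 24, 27, Vic, rd), (31, 24, 29, Jo, x1), (31, 24, 29, Vic, rd), (31, 24, 31, Jo, x1), (31, 24, 31, Vic, rd), (31, 24, 40, Jo, x1), (31, 24, 40, Vic, rd), (31, 37, 18, Jo, x1), (31, 37, 18, Vic, rd), (31, 37, 19, Jo, x1), (31, 37, 19, Vic, rd), (31, 37, 2, Jo, x1), (31, 37, 2, Vic, rd), (31, 37, 21, Jo, x1), (31, 37, 21, Vic, rd), (31, 37, 27, Jo, x1), (31, 37, 27, Vic, rd), (31, 37, 29, Jo, x1), (31, 37, 29, Vic, rd), (31, 37, 31, Jo, x1), (31, 37, 31, Vic, rd), (31, 37, 40, Jo, x1), (31, 37, 40, Vic, rd)}.
σ[price < 31]: keep tuples satisfying price < 31 → {(10, 12, 1, Uma, qa), (10, 12, 1, Vic, mkt), (10, 12, 18, Uma, qa), (10, 12, 18, Vic, mkt), (10, 12, 9, Uma, qa), (10, 12, 9, Vic, mkt), (10, 19, 1, Uma, qa), (10, 19, 1, Vic, mkt), (10, 19, 18, Uma, qa), (10, 19, 18, Vic, mkt), (10, 19, 9, Uma, qa), (10, 19, 9, Vic, mkt), (10, 37, 1, Uma, qa), (10, 37, 1, Vic, mkt), (10, 37, 18, Uma, qa), (10, 37, 18, Vic, mkt), (10, 37, 9, Uma, qa), (10, 37, 9, Vic, mkt), (10, 8, 1, Uma, qa), (10, 8, 1, Vic, mkt), (10, 8, 18, Uma, qa), (10, 8, 18, Vic, mkt), (10, 8, 9, Uma, qa), (10, 8, 9, Vic, mkt), (31, 24, 18, Jo, x1), (31, 24, 18, Vic, rd), (31, 24, 19, Jo, x1), (31, 24, 19, Vic, rd), (31, 24, 2, Jo, x1), (31, 24, 2, Vic, rd), (31, 24, 21, Jo, x1), (31, 24, 21, Vic, rd), (31, 24, 27, Jo, x1), (31, 24, 27, Vic, rd), (31, 24, 29, Jo, x1), (31, 24, 29, Vic, rd), (31, 37, 18, Jo, x1), (31, 37, 18, Vic, rd), (31, 37, 19, Jo, x1), (31, 37, 19, Vic, rd), (31, 37, 2, Jo, x1), (31, 37, 2, Vic, rd), (31, 37, 21, Jo, x1), (31, 37, 21, Vic, rd), (31, 37, 27, Jo, x1), (31, 37, 27, Vic, rd), (31, 37, 29, Jo, x1), (31, 37, 29, Vic, rd)}
π_{region, sid} gives {(mkt, 12), (mkt, 19), (mkt, 37), (mkt, 8), (qa, 12), (qa, 19), (qa, 37), (qa, 8), (rd, 24), (rd, 37), (x1, 24), (x1, 37)} (36 duplicate(s) eliminated).

{(mkt, 12), (mkt, 19), (mkt, 37), (mkt, 8), (qa, 12), (qa, 19), (qa, 37), (qa, 8), (rd, 24), (rd, 37), (x1, 24), (x1, 37)}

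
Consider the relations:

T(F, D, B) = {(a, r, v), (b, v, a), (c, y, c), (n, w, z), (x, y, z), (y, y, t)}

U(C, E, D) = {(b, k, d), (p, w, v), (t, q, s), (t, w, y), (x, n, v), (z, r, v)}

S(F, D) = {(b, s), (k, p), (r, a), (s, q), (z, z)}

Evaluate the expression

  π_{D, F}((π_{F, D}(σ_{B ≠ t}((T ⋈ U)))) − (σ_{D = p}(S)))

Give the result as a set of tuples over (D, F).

{(v, b), (y, c), (y, x)}

T ⋈ U (natural join on D): {(b, v, a, p, w), (b, v, a, x, n), (b, v, a, z, r), (c, y, c, t, w), (x, y, z, t, w), (y, y, t, t, w)}
Filtering on B ≠ t leaves {(b, v, a, p, w), (b, v, a, x, n), (b, v, a, z, r), (c, y, c, t, w), (x, y, z, t, w)}.
Keep only column(s) F, D (2 duplicate(s) eliminated): {(b, v), (c, y), (x, y)}
Filtering on D = p leaves {(k, p)}.
Difference: {(b, v), (c, y), (x, y)} with {(k, p)} → {(b, v), (c, y), (x, y)}
Keep only column(s) D, F: {(v, b), (y, c), (y, x)}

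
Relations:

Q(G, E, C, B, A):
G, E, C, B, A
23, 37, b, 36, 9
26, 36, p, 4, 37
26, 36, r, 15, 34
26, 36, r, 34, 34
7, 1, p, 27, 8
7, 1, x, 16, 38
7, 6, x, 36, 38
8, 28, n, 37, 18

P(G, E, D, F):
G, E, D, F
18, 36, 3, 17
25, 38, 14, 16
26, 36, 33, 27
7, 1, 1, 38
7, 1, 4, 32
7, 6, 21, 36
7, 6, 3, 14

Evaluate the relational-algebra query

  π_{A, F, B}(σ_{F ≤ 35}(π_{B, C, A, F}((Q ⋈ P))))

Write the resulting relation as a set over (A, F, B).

{(34, 27, 15), (34, 27, 34), (37, 27, 4), (38, 14, 36), (38, 32, 16), (8, 32, 27)}

Q ⋈ P (natural join on G, E): {(26, 36, p, 4, 37, 33, 27), (26, 36, r, 15, 34, 33, 27), (26, 36, r, 34, 34, 33, 27), (7, 1, p, 27, 8, 1, 38), (7, 1, p, 27, 8, 4, 32), (7, 1, x, 16, 38, 1, 38), (7, 1, x, 16, 38, 4, 32), (7, 6, x, 36, 38, 21, 36), (7, 6, x, 36, 38, 3, 14)}
π[B, C, A, F]: project onto (B, C, A, F) → {(15, r, 34, 27), (16, x, 38, 32), (16, x, 38, 38), (27, p, 8, 32), (27, p, 8, 38), (34, r, 34, 27), (36, x, 38, 14), (36, x, 38, 36), (4, p, 37, 27)}
Filtering on F ≤ 35 leaves {(15, r, 34, 27), (16, x, 38, 32), (27, p, 8, 32), (34, r, 34, 27), (36, x, 38, 14), (4, p, 37, 27)}.
π[A, F, B]: project onto (A, F, B) → {(34, 27, 15), (34, 27, 34), (37, 27, 4), (38, 14, 36), (38, 32, 16), (8, 32, 27)}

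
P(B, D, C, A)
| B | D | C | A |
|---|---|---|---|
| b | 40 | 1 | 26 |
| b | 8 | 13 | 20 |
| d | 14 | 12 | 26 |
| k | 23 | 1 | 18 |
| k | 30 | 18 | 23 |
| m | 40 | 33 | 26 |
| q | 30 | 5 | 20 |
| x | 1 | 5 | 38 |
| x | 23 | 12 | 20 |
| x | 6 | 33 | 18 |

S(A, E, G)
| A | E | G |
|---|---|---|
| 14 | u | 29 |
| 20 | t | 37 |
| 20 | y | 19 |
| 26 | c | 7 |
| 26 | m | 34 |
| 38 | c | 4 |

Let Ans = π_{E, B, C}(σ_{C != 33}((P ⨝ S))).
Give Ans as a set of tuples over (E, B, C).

{(c, b, 1), (c, d, 12), (c, x, 5), (m, b, 1), (m, d, 12), (t, b, 13), (t, q, 5), (t, x, 12), (y, b, 13), (y, q, 5), (y, x, 12)}

P ⋈ S (natural join on A): {(b, 40, 1, 26, c, 7), (b, 40, 1, 26, m, 34), (b, 8, 13, 20, t, 37), (b, 8, 13, 20, y, 19), (d, 14, 12, 26, c, 7), (d, 14, 12, 26, m, 34), (m, 40, 33, 26, c, 7), (m, 40, 33, 26, m, 34), (q, 30, 5, 20, t, 37), (q, 30, 5, 20, y, 19), (x, 1, 5, 38, c, 4), (x, 23, 12, 20, t, 37), (x, 23, 12, 20, y, 19)}
Selection C != 33: {(b, 40, 1, 26, c, 7), (b, 40, 1, 26, m, 34), (b, 8, 13, 20, t, 37), (b, 8, 13, 20, y, 19), (d, 14, 12, 26, c, 7), (d, 14, 12, 26, m, 34), (q, 30, 5, 20, t, 37), (q, 30, 5, 20, y, 19), (x, 1, 5, 38, c, 4), (x, 23, 12, 20, t, 37), (x, 23, 12, 20, y, 19)}
Projecting to E, B, C: {(c, b, 1), (c, d, 12), (c, x, 5), (m, b, 1), (m, d, 12), (t, b, 13), (t, q, 5), (t, x, 12), (y, b, 13), (y, q, 5), (y, x, 12)}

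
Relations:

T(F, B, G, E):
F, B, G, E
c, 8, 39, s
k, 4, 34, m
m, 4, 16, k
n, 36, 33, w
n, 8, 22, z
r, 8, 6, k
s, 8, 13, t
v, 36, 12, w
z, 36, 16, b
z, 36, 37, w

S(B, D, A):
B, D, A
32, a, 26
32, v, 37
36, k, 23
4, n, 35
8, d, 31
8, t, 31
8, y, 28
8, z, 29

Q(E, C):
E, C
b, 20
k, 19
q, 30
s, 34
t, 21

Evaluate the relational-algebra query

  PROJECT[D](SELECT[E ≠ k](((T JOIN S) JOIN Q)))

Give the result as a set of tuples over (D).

Natural join on B: {(c, 8, 39, s, d, 31), (c, 8, 39, s, t, 31), (c, 8, 39, s, y, 28), (c, 8, 39, s, z, 29), (k, 4, 34, m, n, 35), (m, 4, 16, k, n, 35), (n, 36, 33, w, k, 23), (n, 8, 22, z, d, 31), (n, 8, 22, z, t, 31), (n, 8, 22, z, y, 28), (n, 8, 22, z, z, 29), (r, 8, 6, k, d, 31), (r, 8, 6, k, t, 31), (r, 8, 6, k, y, 28), (r, 8, 6, k, z, 29), (s, 8, 13, t, d, 31), (s, 8, 13, t, t, 31), (s, 8, 13, t, y, 28), (s, 8, 13, t, z, 29), (v, 36, 12, w, k, 23), (z, 36, 16, b, k, 23), (z, 36, 37, w, k, 23)}
Natural join on E: {(c, 8, 39, s, d, 31, 34), (c, 8, 39, s, t, 31, 34), (c, 8, 39, s, y, 28, 34), (c, 8, 39, s, z, 29, 34), (m, 4, 16, k, n, 35, 19), (r, 8, 6, k, d, 31, 19), (r, 8, 6, k, t, 31, 19), (r, 8, 6, k, y, 28, 19), (r, 8, 6, k, z, 29, 19), (s, 8, 13, t, d, 31, 21), (s, 8, 13, t, t, 31, 21), (s, 8, 13, t, y, 28, 21), (s, 8, 13, t, z, 29, 21), (z, 36, 16, b, k, 23, 20)}
σ[E ≠ k]: keep tuples satisfying E ≠ k → {(c, 8, 39, s, d, 31, 34), (c, 8, 39, s, t, 31, 34), (c, 8, 39, s, y, 28, 34), (c, 8, 39, s, z, 29, 34), (s, 8, 13, t, d, 31, 21), (s, 8, 13, t, t, 31, 21), (s, 8, 13, t, y, 28, 21), (s, 8, 13, t, z, 29, 21), (z, 36, 16, b, k, 23, 20)}
Projecting to D (4 duplicate(s) eliminated): {d, k, t, y, z}

{d, k, t, y, z}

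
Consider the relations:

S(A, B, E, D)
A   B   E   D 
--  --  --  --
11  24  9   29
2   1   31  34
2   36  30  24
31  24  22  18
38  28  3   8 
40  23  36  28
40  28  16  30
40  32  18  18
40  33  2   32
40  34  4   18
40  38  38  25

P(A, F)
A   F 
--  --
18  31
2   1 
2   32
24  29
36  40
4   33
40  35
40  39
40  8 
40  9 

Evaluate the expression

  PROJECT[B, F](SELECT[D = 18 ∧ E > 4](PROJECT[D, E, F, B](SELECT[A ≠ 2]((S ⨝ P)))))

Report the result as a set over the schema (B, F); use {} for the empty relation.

{(32, 35), (32, 39), (32, 8), (32, 9)}

S ⋈ P (natural join on A): {(2, 1, 31, 34, 1), (2, 1, 31, 34, 32), (2, 36, 30, 24, 1), (2, 36, 30, 24, 32), (40, 23, 36, 28, 35), (40, 23, 36, 28, 39), (40, 23, 36, 28, 8), (40, 23, 36, 28, 9), (40, 28, 16, 30, 35), (40, 28, 16, 30, 39), (40, 28, 16, 30, 8), (40, 28, 16, 30, 9), (40, 32, 18, 18, 35), (40, 32, 18, 18, 39), (40, 32, 18, 18, 8), (40, 32, 18, 18, 9), (40, 33, 2, 32, 35), (40, 33, 2, 32, 39), (40, 33, 2, 32, 8), (40, 33, 2, 32, 9), (40, 34, 4, 18, 35), (40, 34, 4, 18, 39), (40, 34, 4, 18, 8), (40, 34, 4, 18, 9), (40, 38, 38, 25, 35), (40, 38, 38, 25, 39), (40, 38, 38, 25, 8), (40, 38, 38, 25, 9)}
Filtering on A ≠ 2 leaves {(40, 23, 36, 28, 35), (40, 23, 36, 28, 39), (40, 23, 36, 28, 8), (40, 23, 36, 28, 9), (40, 28, 16, 30, 35), (40, 28, 16, 30, 39), (40, 28, 16, 30, 8), (40, 28, 16, 30, 9), (40, 32, 18, 18, 35), (40, 32, 18, 18, 39), (40, 32, 18, 18, 8), (40, 32, 18, 18, 9), (40, 33, 2, 32, 35), (40, 33, 2, 32, 39), (40, 33, 2, 32, 8), (40, 33, 2, 32, 9), (40, 34, 4, 18, 35), (40, 34, 4, 18, 39), (40, 34, 4, 18, 8), (40, 34, 4, 18, 9), (40, 38, 38, 25, 35), (40, 38, 38, 25, 39), (40, 38, 38, 25, 8), (40, 38, 38, 25, 9)}.
π_{D, E, F, B} gives {(18, 18, 35, 32), (18, 18, 39, 32), (18, 18, 8, 32), (18, 18, 9, 32), (18, 4, 35, 34), (18, 4, 39, 34), (18, 4, 8, 34), (18, 4, 9, 34), (25, 38, 35, 38), (25, 38, 39, 38), (25, 38, 8, 38), (25, 38, 9, 38), (28, 36, 35, 23), (28, 36, 39, 23), (28, 36, 8, 23), (28, 36, 9, 23), (30, 16, 35, 28), (30, 16, 39, 28), (30, 16, 8, 28), (30, 16, 9, 28), (32, 2, 35, 33), (32, 2, 39, 33), (32, 2, 8, 33), (32, 2, 9, 33)}.
Filtering on D = 18 ∧ E > 4 leaves {(18, 18, 35, 32), (18, 18, 39, 32), (18, 18, 8, 32), (18, 18, 9, 32)}.
π_{B, F} gives {(32, 35), (32, 39), (32, 8), (32, 9)}.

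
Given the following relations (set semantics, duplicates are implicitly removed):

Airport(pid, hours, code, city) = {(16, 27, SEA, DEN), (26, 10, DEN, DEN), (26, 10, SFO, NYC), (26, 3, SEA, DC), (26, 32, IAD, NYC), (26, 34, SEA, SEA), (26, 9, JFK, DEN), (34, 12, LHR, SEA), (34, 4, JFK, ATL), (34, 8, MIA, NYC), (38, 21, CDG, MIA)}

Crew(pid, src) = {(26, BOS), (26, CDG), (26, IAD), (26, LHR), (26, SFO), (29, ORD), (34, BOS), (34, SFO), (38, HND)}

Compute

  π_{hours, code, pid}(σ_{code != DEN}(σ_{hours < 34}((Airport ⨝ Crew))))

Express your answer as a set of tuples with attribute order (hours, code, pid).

{(10, SFO, 26), (12, LHR, 34), (21, CDG, 38), (3, SEA, 26), (32, IAD, 26), (4, JFK, 34), (8, MIA, 34), (9, JFK, 26)}

Natural join on pid: {(26, 10, DEN, DEN, BOS), (26, 10, DEN, DEN, CDG), (26, 10, DEN, DEN, IAD), (26, 10, DEN, DEN, LHR), (26, 10, DEN, DEN, SFO), (26, 10, SFO, NYC, BOS), (26, 10, SFO, NYC, CDG), (26, 10, SFO, NYC, IAD), (26, 10, SFO, NYC, LHR), (26, 10, SFO, NYC, SFO), (26, 3, SEA, DC, BOS), (26, 3, SEA, DC, CDG), (26, 3, SEA, DC, IAD), (26, 3, SEA, DC, LHR), (26, 3, SEA, DC, SFO), (26, 32, IAD, NYC, BOS), (26, 32, IAD, NYC, CDG), (26, 32, IAD, NYC, IAD), (26, 32, IAD, NYC, LHR), (26, 32, IAD, NYC, SFO), (26, 34, SEA, SEA, BOS), (26, 34, SEA, SEA, CDG), (26, 34, SEA, SEA, IAD), (26, 34, SEA, SEA, LHR), (26, 34, SEA, SEA, SFO), (26, 9, JFK, DEN, BOS), (26, 9, JFK, DEN, CDG), (26, 9, JFK, DEN, IAD), (26, 9, JFK, DEN, LHR), (26, 9, JFK, DEN, SFO), (34, 12, LHR, SEA, BOS), (34, 12, LHR, SEA, SFO), (34, 4, JFK, ATL, BOS), (34, 4, JFK, ATL, SFO), (34, 8, MIA, NYC, BOS), (34, 8, MIA, NYC, SFO), (38, 21, CDG, MIA, HND)}
Selection hours < 34: {(26, 10, DEN, DEN, BOS), (26, 10, DEN, DEN, CDG), (26, 10, DEN, DEN, IAD), (26, 10, DEN, DEN, LHR), (26, 10, DEN, DEN, SFO), (26, 10, SFO, NYC, BOS), (26, 10, SFO, NYC, CDG), (26, 10, SFO, NYC, IAD), (26, 10, SFO, NYC, LHR), (26, 10, SFO, NYC, SFO), (26, 3, SEA, DC, BOS), (26, 3, SEA, DC, CDG), (26, 3, SEA, DC, IAD), (26, 3, SEA, DC, LHR), (26, 3, SEA, DC, SFO), (26, 32, IAD, NYC, BOS), (26, 32, IAD, NYC, CDG), (26, 32, IAD, NYC, IAD), (26, 32, IAD, NYC, LHR), (26, 32, IAD, NYC, SFO), (26, 9, JFK, DEN, BOS), (26, 9, JFK, DEN, CDG), (26, 9, JFK, DEN, IAD), (26, 9, JFK, DEN, LHR), (26, 9, JFK, DEN, SFO), (34, 12, LHR, SEA, BOS), (34, 12, LHR, SEA, SFO), (34, 4, JFK, ATL, BOS), (34, 4, JFK, ATL, SFO), (34, 8, MIA, NYC, BOS), (34, 8, MIA, NYC, SFO), (38, 21, CDG, MIA, HND)}
Selection code != DEN: {(26, 10, SFO, NYC, BOS), (26, 10, SFO, NYC, CDG), (26, 10, SFO, NYC, IAD), (26, 10, SFO, NYC, LHR), (26, 10, SFO, NYC, SFO), (26, 3, SEA, DC, BOS), (26, 3, SEA, DC, CDG), (26, 3, SEA, DC, IAD), (26, 3, SEA, DC, LHR), (26, 3, SEA, DC, SFO), (26, 32, IAD, NYC, BOS), (26, 32, IAD, NYC, CDG), (26, 32, IAD, NYC, IAD), (26, 32, IAD, NYC, LHR), (26, 32, IAD, NYC, SFO), (26, 9, JFK, DEN, BOS), (26, 9, JFK, DEN, CDG), (26, 9, JFK, DEN, IAD), (26, 9, JFK, DEN, LHR), (26, 9, JFK, DEN, SFO), (34, 12, LHR, SEA, BOS), (34, 12, LHR, SEA, SFO), (34, 4, JFK, ATL, BOS), (34, 4, JFK, ATL, SFO), (34, 8, MIA, NYC, BOS), (34, 8, MIA, NYC, SFO), (38, 21, CDG, MIA, HND)}
Projecting to hours, code, pid (19 duplicate(s) eliminated): {(10, SFO, 26), (12, LHR, 34), (21, CDG, 38), (3, SEA, 26), (32, IAD, 26), (4, JFK, 34), (8, MIA, 34), (9, JFK, 26)}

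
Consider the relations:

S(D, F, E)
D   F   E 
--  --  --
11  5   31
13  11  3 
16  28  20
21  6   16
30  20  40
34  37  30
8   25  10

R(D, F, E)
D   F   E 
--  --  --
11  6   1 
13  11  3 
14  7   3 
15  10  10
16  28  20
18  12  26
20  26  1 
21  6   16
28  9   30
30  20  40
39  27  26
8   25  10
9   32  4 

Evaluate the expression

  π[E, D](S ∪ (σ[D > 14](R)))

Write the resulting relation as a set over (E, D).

Filtering on D > 14 leaves {(15, 10, 10), (16, 28, 20), (18, 12, 26), (20, 26, 1), (21, 6, 16), (28, 9, 30), (30, 20, 40), (39, 27, 26)}.
Set union of the two operands is {(11, 5, 31), (13, 11, 3), (15, 10, 10), (16, 28, 20), (18, 12, 26), (20, 26, 1), (21, 6, 16), (28, 9, 30), (30, 20, 40), (34, 37, 30), (39, 27, 26), (8, 25, 10)}.
π[E, D]: project onto (E, D) → {(1, 20), (10, 15), (10, 8), (16, 21), (20, 16), (26, 18), (26, 39), (3, 13), (30, 28), (30, 34), (31, 11), (40, 30)}

{(1, 20), (10, 15), (10, 8), (16, 21), (20, 16), (26, 18), (26, 39), (3, 13), (30, 28), (30, 34), (31, 11), (40, 30)}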